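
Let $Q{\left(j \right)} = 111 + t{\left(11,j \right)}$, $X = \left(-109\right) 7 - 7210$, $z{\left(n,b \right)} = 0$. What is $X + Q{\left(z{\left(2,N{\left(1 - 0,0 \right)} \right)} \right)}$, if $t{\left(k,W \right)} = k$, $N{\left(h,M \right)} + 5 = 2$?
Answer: $-7851$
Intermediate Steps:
$N{\left(h,M \right)} = -3$ ($N{\left(h,M \right)} = -5 + 2 = -3$)
$X = -7973$ ($X = -763 - 7210 = -7973$)
$Q{\left(j \right)} = 122$ ($Q{\left(j \right)} = 111 + 11 = 122$)
$X + Q{\left(z{\left(2,N{\left(1 - 0,0 \right)} \right)} \right)} = -7973 + 122 = -7851$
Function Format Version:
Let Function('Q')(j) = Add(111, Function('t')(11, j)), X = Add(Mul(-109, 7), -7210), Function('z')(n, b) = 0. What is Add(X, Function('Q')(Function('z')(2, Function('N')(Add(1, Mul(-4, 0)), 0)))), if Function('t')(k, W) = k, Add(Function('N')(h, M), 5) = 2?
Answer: -7851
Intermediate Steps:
Function('N')(h, M) = -3 (Function('N')(h, M) = Add(-5, 2) = -3)
X = -7973 (X = Add(-763, -7210) = -7973)
Function('Q')(j) = 122 (Function('Q')(j) = Add(111, 11) = 122)
Add(X, Function('Q')(Function('z')(2, Function('N')(Add(1, Mul(-4, 0)), 0)))) = Add(-7973, 122) = -7851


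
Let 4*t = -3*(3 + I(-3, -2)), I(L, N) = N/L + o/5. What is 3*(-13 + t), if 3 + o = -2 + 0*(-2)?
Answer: -45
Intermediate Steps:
o = -5 (o = -3 + (-2 + 0*(-2)) = -3 + (-2 + 0) = -3 - 2 = -5)
I(L, N) = -1 + N/L (I(L, N) = N/L - 5/5 = N/L - 5*1/5 = N/L - 1 = -1 + N/L)
t = -2 (t = (-3*(3 + (-2 - 1*(-3))/(-3)))/4 = (-3*(3 - (-2 + 3)/3))/4 = (-3*(3 - 1/3*1))/4 = (-3*(3 - 1/3))/4 = (-3*8/3)/4 = (1/4)*(-8) = -2)
3*(-13 + t) = 3*(-13 - 2) = 3*(-15) = -45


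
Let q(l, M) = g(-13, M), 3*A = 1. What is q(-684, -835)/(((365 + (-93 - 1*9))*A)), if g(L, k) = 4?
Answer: 12/263 ≈ 0.045627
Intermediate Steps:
A = ⅓ (A = (⅓)*1 = ⅓ ≈ 0.33333)
q(l, M) = 4
q(-684, -835)/(((365 + (-93 - 1*9))*A)) = 4/(((365 + (-93 - 1*9))*(⅓))) = 4/(((365 + (-93 - 9))*(⅓))) = 4/(((365 - 102)*(⅓))) = 4/((263*(⅓))) = 4/(263/3) = 4*(3/263) = 12/263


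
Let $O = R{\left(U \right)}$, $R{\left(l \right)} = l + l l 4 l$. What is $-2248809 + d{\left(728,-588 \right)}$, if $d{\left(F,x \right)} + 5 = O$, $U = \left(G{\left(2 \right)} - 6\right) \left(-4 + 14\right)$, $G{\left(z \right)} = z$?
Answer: $-2504854$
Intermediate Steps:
$U = -40$ ($U = \left(2 - 6\right) \left(-4 + 14\right) = \left(-4\right) 10 = -40$)
$R{\left(l \right)} = l + 4 l^{3}$ ($R{\left(l \right)} = l + l 4 l l = l + 4 l^{2} l = l + 4 l^{3}$)
$O = -256040$ ($O = -40 + 4 \left(-40\right)^{3} = -40 + 4 \left(-64000\right) = -40 - 256000 = -256040$)
$d{\left(F,x \right)} = -256045$ ($d{\left(F,x \right)} = -5 - 256040 = -256045$)
$-2248809 + d{\left(728,-588 \right)} = -2248809 - 256045 = -2504854$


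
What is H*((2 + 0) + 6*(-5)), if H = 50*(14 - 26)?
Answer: 16800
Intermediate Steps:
H = -600 (H = 50*(-12) = -600)
H*((2 + 0) + 6*(-5)) = -600*((2 + 0) + 6*(-5)) = -600*(2 - 30) = -600*(-28) = 16800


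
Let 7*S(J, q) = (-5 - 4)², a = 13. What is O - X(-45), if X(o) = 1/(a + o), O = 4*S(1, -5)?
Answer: 10375/224 ≈ 46.317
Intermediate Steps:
S(J, q) = 81/7 (S(J, q) = (-5 - 4)²/7 = (⅐)*(-9)² = (⅐)*81 = 81/7)
O = 324/7 (O = 4*(81/7) = 324/7 ≈ 46.286)
X(o) = 1/(13 + o)
O - X(-45) = 324/7 - 1/(13 - 45) = 324/7 - 1/(-32) = 324/7 - 1*(-1/32) = 324/7 + 1/32 = 10375/224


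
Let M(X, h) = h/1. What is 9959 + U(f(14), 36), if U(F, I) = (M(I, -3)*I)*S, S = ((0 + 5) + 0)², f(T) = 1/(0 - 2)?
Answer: 7259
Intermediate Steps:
f(T) = -½ (f(T) = 1/(-2) = -½)
S = 25 (S = (5 + 0)² = 5² = 25)
M(X, h) = h (M(X, h) = h*1 = h)
U(F, I) = -75*I (U(F, I) = -3*I*25 = -75*I)
9959 + U(f(14), 36) = 9959 - 75*36 = 9959 - 2700 = 7259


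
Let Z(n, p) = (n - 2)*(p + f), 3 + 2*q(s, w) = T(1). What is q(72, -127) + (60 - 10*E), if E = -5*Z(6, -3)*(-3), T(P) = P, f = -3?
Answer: 3659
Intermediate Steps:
q(s, w) = -1 (q(s, w) = -3/2 + (½)*1 = -3/2 + ½ = -1)
Z(n, p) = (-3 + p)*(-2 + n) (Z(n, p) = (n - 2)*(p - 3) = (-2 + n)*(-3 + p) = (-3 + p)*(-2 + n))
E = -360 (E = -5*(6 - 3*6 - 2*(-3) + 6*(-3))*(-3) = -5*(6 - 18 + 6 - 18)*(-3) = -5*(-24)*(-3) = 120*(-3) = -360)
q(72, -127) + (60 - 10*E) = -1 + (60 - 10*(-360)) = -1 + (60 + 3600) = -1 + 3660 = 3659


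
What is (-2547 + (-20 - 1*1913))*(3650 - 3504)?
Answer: -654080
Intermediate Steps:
(-2547 + (-20 - 1*1913))*(3650 - 3504) = (-2547 + (-20 - 1913))*146 = (-2547 - 1933)*146 = -4480*146 = -654080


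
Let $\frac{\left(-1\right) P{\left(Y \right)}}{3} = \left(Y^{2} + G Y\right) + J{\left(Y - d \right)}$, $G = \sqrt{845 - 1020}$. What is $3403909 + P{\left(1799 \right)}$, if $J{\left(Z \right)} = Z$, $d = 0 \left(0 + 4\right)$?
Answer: $-6310691 - 26985 i \sqrt{7} \approx -6.3107 \cdot 10^{6} - 71396.0 i$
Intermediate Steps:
$d = 0$ ($d = 0 \cdot 4 = 0$)
$G = 5 i \sqrt{7}$ ($G = \sqrt{-175} = 5 i \sqrt{7} \approx 13.229 i$)
$P{\left(Y \right)} = - 3 Y - 3 Y^{2} - 15 i Y \sqrt{7}$ ($P{\left(Y \right)} = - 3 \left(\left(Y^{2} + 5 i \sqrt{7} Y\right) + \left(Y - 0\right)\right) = - 3 \left(\left(Y^{2} + 5 i Y \sqrt{7}\right) + \left(Y + 0\right)\right) = - 3 \left(\left(Y^{2} + 5 i Y \sqrt{7}\right) + Y\right) = - 3 \left(Y + Y^{2} + 5 i Y \sqrt{7}\right) = - 3 Y - 3 Y^{2} - 15 i Y \sqrt{7}$)
$3403909 + P{\left(1799 \right)} = 3403909 + 3 \cdot 1799 \left(-1 - 1799 - 5 i \sqrt{7}\right) = 3403909 + 3 \cdot 1799 \left(-1800 - 5 i \sqrt{7}\right) = 3403909 - \left(9714600 + 26985 i \sqrt{7}\right) = -6310691 - 26985 i \sqrt{7}$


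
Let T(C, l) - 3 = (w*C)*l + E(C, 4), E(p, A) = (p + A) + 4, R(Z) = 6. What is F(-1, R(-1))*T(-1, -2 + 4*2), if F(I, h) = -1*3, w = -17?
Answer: -336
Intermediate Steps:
E(p, A) = 4 + A + p (E(p, A) = (A + p) + 4 = 4 + A + p)
F(I, h) = -3
T(C, l) = 11 + C - 17*C*l (T(C, l) = 3 + ((-17*C)*l + (4 + 4 + C)) = 3 + (-17*C*l + (8 + C)) = 3 + (8 + C - 17*C*l) = 11 + C - 17*C*l)
F(-1, R(-1))*T(-1, -2 + 4*2) = -3*(11 - 1 - 17*(-1)*(-2 + 4*2)) = -3*(11 - 1 - 17*(-1)*(-2 + 8)) = -3*(11 - 1 - 17*(-1)*6) = -3*(11 - 1 + 102) = -3*112 = -336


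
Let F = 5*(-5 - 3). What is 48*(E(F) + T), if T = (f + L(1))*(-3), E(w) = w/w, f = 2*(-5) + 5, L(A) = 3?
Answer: 336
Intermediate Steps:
f = -5 (f = -10 + 5 = -5)
F = -40 (F = 5*(-8) = -40)
E(w) = 1
T = 6 (T = (-5 + 3)*(-3) = -2*(-3) = 6)
48*(E(F) + T) = 48*(1 + 6) = 48*7 = 336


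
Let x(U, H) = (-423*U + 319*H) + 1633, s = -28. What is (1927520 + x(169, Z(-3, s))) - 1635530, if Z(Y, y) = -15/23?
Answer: 5104343/23 ≈ 2.2193e+5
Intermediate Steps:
Z(Y, y) = -15/23 (Z(Y, y) = -15*1/23 = -15/23)
x(U, H) = 1633 - 423*U + 319*H
(1927520 + x(169, Z(-3, s))) - 1635530 = (1927520 + (1633 - 423*169 + 319*(-15/23))) - 1635530 = (1927520 + (1633 - 71487 - 4785/23)) - 1635530 = (1927520 - 1611427/23) - 1635530 = 42721533/23 - 1635530 = 5104343/23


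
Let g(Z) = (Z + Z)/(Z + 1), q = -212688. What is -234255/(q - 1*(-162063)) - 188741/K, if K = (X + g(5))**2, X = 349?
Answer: 11550388493/3735126000 ≈ 3.0924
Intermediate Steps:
g(Z) = 2*Z/(1 + Z) (g(Z) = (2*Z)/(1 + Z) = 2*Z/(1 + Z))
K = 1106704/9 (K = (349 + 2*5/(1 + 5))**2 = (349 + 2*5/6)**2 = (349 + 2*5*(1/6))**2 = (349 + 5/3)**2 = (1052/3)**2 = 1106704/9 ≈ 1.2297e+5)
-234255/(q - 1*(-162063)) - 188741/K = -234255/(-212688 - 1*(-162063)) - 188741/1106704/9 = -234255/(-212688 + 162063) - 188741*9/1106704 = -234255/(-50625) - 1698669/1106704 = -234255*(-1/50625) - 1698669/1106704 = 15617/3375 - 1698669/1106704 = 11550388493/3735126000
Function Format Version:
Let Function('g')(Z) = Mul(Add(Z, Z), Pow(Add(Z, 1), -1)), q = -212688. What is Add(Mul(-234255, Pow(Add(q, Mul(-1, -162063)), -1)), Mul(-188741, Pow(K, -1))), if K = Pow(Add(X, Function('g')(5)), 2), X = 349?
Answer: Rational(11550388493, 3735126000) ≈ 3.0924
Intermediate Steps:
Function('g')(Z) = Mul(2, Z, Pow(Add(1, Z), -1)) (Function('g')(Z) = Mul(Mul(2, Z), Pow(Add(1, Z), -1)) = Mul(2, Z, Pow(Add(1, Z), -1)))
K = Rational(1106704, 9) (K = Pow(Add(349, Mul(2, 5, Pow(Add(1, 5), -1))), 2) = Pow(Add(349, Mul(2, 5, Pow(6, -1))), 2) = Pow(Add(349, Mul(2, 5, Rational(1, 6))), 2) = Pow(Add(349, Rational(5, 3)), 2) = Pow(Rational(1052, 3), 2) = Rational(1106704, 9) ≈ 1.2297e+5)
Add(Mul(-234255, Pow(Add(q, Mul(-1, -162063)), -1)), Mul(-188741, Pow(K, -1))) = Add(Mul(-234255, Pow(Add(-212688, Mul(-1, -162063)), -1)), Mul(-188741, Pow(Rational(1106704, 9), -1))) = Add(Mul(-234255, Pow(Add(-212688, 162063), -1)), Mul(-188741, Rational(9, 1106704))) = Add(Mul(-234255, Pow(-50625, -1)), Rational(-1698669, 1106704)) = Add(Mul(-234255, Rational(-1, 50625)), Rational(-1698669, 1106704)) = Add(Rational(15617, 3375), Rational(-1698669, 1106704)) = Rational(11550388493, 3735126000)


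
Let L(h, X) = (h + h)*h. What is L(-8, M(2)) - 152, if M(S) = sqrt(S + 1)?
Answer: -24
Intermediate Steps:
M(S) = sqrt(1 + S)
L(h, X) = 2*h**2 (L(h, X) = (2*h)*h = 2*h**2)
L(-8, M(2)) - 152 = 2*(-8)**2 - 152 = 2*64 - 152 = 128 - 152 = -24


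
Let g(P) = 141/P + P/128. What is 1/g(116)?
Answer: 928/1969 ≈ 0.47131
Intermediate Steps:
g(P) = 141/P + P/128 (g(P) = 141/P + P*(1/128) = 141/P + P/128)
1/g(116) = 1/(141/116 + (1/128)*116) = 1/(141*(1/116) + 29/32) = 1/(141/116 + 29/32) = 1/(1969/928) = 928/1969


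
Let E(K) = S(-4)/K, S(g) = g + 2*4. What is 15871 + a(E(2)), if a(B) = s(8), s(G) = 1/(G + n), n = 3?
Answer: 174582/11 ≈ 15871.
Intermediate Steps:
S(g) = 8 + g (S(g) = g + 8 = 8 + g)
s(G) = 1/(3 + G) (s(G) = 1/(G + 3) = 1/(3 + G))
E(K) = 4/K (E(K) = (8 - 4)/K = 4/K)
a(B) = 1/11 (a(B) = 1/(3 + 8) = 1/11)
15871 + a(E(2)) = 15871 + 1/11 = 174582/11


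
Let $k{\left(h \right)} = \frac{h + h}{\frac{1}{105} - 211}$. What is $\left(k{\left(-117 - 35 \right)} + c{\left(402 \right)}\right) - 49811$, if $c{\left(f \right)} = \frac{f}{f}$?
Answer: $- \frac{29038390}{583} \approx -49809.0$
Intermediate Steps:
$c{\left(f \right)} = 1$
$k{\left(h \right)} = - \frac{105 h}{11077}$ ($k{\left(h \right)} = \frac{2 h}{\frac{1}{105} - 211} = \frac{2 h}{- \frac{22154}{105}} = 2 h \left(- \frac{105}{22154}\right) = - \frac{105 h}{11077}$)
$\left(k{\left(-117 - 35 \right)} + c{\left(402 \right)}\right) - 49811 = \left(- \frac{105 \left(-117 - 35\right)}{11077} + 1\right) - 49811 = \left(\left(- \frac{105}{11077}\right) \left(-152\right) + 1\right) - 49811 = \left(\frac{840}{583} + 1\right) - 49811 = \frac{1423}{583} - 49811 = - \frac{29038390}{583}$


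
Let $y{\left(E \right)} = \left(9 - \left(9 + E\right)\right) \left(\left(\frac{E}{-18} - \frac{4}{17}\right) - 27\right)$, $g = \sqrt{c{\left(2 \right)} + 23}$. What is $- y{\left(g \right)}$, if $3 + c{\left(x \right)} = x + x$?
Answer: $- \frac{4}{3} - \frac{926 \sqrt{6}}{17} \approx -134.76$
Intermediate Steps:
$c{\left(x \right)} = -3 + 2 x$ ($c{\left(x \right)} = -3 + \left(x + x\right) = -3 + 2 x$)
$g = 2 \sqrt{6}$ ($g = \sqrt{\left(-3 + 2 \cdot 2\right) + 23} = \sqrt{\left(-3 + 4\right) + 23} = \sqrt{1 + 23} = \sqrt{24} = 2 \sqrt{6} \approx 4.899$)
$y{\left(E \right)} = - E \left(- \frac{463}{17} - \frac{E}{18}\right)$ ($y{\left(E \right)} = - E \left(\left(E \left(- \frac{1}{18}\right) - \frac{4}{17}\right) - 27\right) = - E \left(\left(- \frac{E}{18} - \frac{4}{17}\right) - 27\right) = - E \left(\left(- \frac{4}{17} - \frac{E}{18}\right) - 27\right) = - E \left(- \frac{463}{17} - \frac{E}{18}\right)$)
$- y{\left(g \right)} = - \frac{2 \sqrt{6} \left(8334 + 17 \cdot 2 \sqrt{6}\right)}{306} = - \frac{2 \sqrt{6} \left(8334 + 34 \sqrt{6}\right)}{306} = - \frac{\sqrt{6} \left(8334 + 34 \sqrt{6}\right)}{153}$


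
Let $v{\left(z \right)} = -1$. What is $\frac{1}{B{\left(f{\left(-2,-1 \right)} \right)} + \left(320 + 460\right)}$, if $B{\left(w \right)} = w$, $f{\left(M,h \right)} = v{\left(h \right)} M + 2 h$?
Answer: $\frac{1}{780} \approx 0.0012821$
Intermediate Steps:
$f{\left(M,h \right)} = - M + 2 h$
$\frac{1}{B{\left(f{\left(-2,-1 \right)} \right)} + \left(320 + 460\right)} = \frac{1}{\left(\left(-1\right) \left(-2\right) + 2 \left(-1\right)\right) + \left(320 + 460\right)} = \frac{1}{\left(2 - 2\right) + 780} = \frac{1}{0 + 780} = \frac{1}{780}$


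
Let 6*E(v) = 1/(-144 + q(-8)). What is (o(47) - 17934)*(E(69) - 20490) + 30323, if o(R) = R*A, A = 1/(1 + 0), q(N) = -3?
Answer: 323283846433/882 ≈ 3.6654e+8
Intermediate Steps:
A = 1 (A = 1/1 = 1)
o(R) = R (o(R) = R*1 = R)
E(v) = -1/882 (E(v) = 1/(6*(-144 - 3)) = (⅙)/(-147) = (⅙)*(-1/147) = -1/882)
(o(47) - 17934)*(E(69) - 20490) + 30323 = (47 - 17934)*(-1/882 - 20490) + 30323 = -17887*(-18072181/882) + 30323 = 323257101547/882 + 30323 = 323283846433/882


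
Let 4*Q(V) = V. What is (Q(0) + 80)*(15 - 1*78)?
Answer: -5040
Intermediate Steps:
Q(V) = V/4
(Q(0) + 80)*(15 - 1*78) = ((¼)*0 + 80)*(15 - 1*78) = (0 + 80)*(15 - 78) = 80*(-63) = -5040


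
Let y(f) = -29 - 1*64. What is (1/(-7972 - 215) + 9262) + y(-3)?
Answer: 75066602/8187 ≈ 9169.0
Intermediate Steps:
y(f) = -93 (y(f) = -29 - 64 = -93)
(1/(-7972 - 215) + 9262) + y(-3) = (1/(-7972 - 215) + 9262) - 93 = (1/(-8187) + 9262) - 93 = (-1/8187 + 9262) - 93 = 75827993/8187 - 93 = 75066602/8187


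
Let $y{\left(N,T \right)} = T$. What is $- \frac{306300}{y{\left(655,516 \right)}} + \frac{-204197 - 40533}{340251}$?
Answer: $- \frac{8695430165}{14630793} \approx -594.32$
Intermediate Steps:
$- \frac{306300}{y{\left(655,516 \right)}} + \frac{-204197 - 40533}{340251} = - \frac{306300}{516} + \frac{-204197 - 40533}{340251} = \left(-306300\right) \frac{1}{516} + \left(-204197 - 40533\right) \frac{1}{340251} = - \frac{25525}{43} - \frac{244730}{340251} = - \frac{8695430165}{14630793}$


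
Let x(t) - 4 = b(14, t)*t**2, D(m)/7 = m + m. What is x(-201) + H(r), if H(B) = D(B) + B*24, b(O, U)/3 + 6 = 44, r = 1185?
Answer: 4650748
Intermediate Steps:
D(m) = 14*m (D(m) = 7*(m + m) = 7*(2*m) = 14*m)
b(O, U) = 114 (b(O, U) = -18 + 3*44 = -18 + 132 = 114)
H(B) = 38*B (H(B) = 14*B + B*24 = 14*B + 24*B = 38*B)
x(t) = 4 + 114*t**2
x(-201) + H(r) = (4 + 114*(-201)**2) + 38*1185 = (4 + 114*40401) + 45030 = (4 + 4605714) + 45030 = 4605718 + 45030 = 4650748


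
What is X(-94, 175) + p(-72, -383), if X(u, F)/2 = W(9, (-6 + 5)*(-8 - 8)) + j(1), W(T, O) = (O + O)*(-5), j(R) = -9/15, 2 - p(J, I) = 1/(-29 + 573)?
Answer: -868229/2720 ≈ -319.20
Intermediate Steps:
p(J, I) = 1087/544 (p(J, I) = 2 - 1/(-29 + 573) = 2 - 1/544 = 1087/544)
j(R) = -3/5 (j(R) = -9*1/15 = -3/5)
W(T, O) = -10*O (W(T, O) = (2*O)*(-5) = -10*O)
X(u, F) = -1606/5 (X(u, F) = 2*(-10*(-6 + 5)*(-8 - 8) - 3/5) = 2*(-(-10)*(-16) - 3/5) = 2*(-10*16 - 3/5) = 2*(-160 - 3/5) = 2*(-803/5) = -1606/5)
X(-94, 175) + p(-72, -383) = -1606/5 + 1087/544 = -868229/2720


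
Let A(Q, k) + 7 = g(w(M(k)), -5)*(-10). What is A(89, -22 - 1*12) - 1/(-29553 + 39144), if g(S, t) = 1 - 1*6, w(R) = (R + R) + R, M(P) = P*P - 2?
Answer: 412412/9591 ≈ 43.000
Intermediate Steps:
M(P) = -2 + P² (M(P) = P² - 2 = -2 + P²)
w(R) = 3*R (w(R) = 2*R + R = 3*R)
g(S, t) = -5 (g(S, t) = 1 - 6 = -5)
A(Q, k) = 43 (A(Q, k) = -7 - 5*(-10) = -7 + 50 = 43)
A(89, -22 - 1*12) - 1/(-29553 + 39144) = 43 - 1/(-29553 + 39144) = 43 - 1/9591 = 412412/9591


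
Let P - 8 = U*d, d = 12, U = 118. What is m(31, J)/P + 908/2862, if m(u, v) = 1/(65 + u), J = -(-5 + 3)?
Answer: 20688349/65207808 ≈ 0.31727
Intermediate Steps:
J = 2 (J = -1*(-2) = 2)
P = 1424 (P = 8 + 118*12 = 8 + 1416 = 1424)
m(31, J)/P + 908/2862 = 1/((65 + 31)*1424) + 908/2862 = (1/1424)/96 + 908*(1/2862) = (1/96)*(1/1424) + 454/1431 = 1/136704 + 454/1431 = 20688349/65207808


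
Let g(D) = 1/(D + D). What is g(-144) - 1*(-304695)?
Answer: 87752159/288 ≈ 3.0470e+5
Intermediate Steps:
g(D) = 1/(2*D)
g(-144) - 1*(-304695) = (1/2)/(-144) - 1*(-304695) = (1/2)*(-1/144) + 304695 = -1/288 + 304695 = 87752159/288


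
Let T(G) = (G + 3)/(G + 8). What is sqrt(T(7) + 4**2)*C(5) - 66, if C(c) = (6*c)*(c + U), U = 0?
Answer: -66 + 250*sqrt(6) ≈ 546.37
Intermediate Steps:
C(c) = 6*c**2 (C(c) = (6*c)*(c + 0) = (6*c)*c = 6*c**2)
T(G) = (3 + G)/(8 + G)
sqrt(T(7) + 4**2)*C(5) - 66 = sqrt((3 + 7)/(8 + 7) + 4**2)*(6*5**2) - 66 = sqrt(10/15 + 16)*(6*25) - 66 = sqrt((1/15)*10 + 16)*150 - 66 = sqrt(2/3 + 16)*150 - 66 = sqrt(50/3)*150 - 66 = (5*sqrt(6)/3)*150 - 66 = 250*sqrt(6) - 66 = -66 + 250*sqrt(6)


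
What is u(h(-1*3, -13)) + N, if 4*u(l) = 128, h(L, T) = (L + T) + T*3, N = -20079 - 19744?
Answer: -39791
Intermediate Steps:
N = -39823
h(L, T) = L + 4*T (h(L, T) = (L + T) + 3*T = L + 4*T)
u(l) = 32 (u(l) = (¼)*128 = 32)
u(h(-1*3, -13)) + N = 32 - 39823 = -39791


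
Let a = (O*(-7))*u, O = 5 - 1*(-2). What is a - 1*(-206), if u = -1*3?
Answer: 353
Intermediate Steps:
O = 7 (O = 5 + 2 = 7)
u = -3
a = 147 (a = (7*(-7))*(-3) = -49*(-3) = 147)
a - 1*(-206) = 147 - 1*(-206) = 147 + 206 = 353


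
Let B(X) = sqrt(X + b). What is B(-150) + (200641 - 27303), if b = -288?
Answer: 173338 + I*sqrt(438) ≈ 1.7334e+5 + 20.928*I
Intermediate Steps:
B(X) = sqrt(-288 + X) (B(X) = sqrt(X - 288) = sqrt(-288 + X))
B(-150) + (200641 - 27303) = sqrt(-288 - 150) + (200641 - 27303) = sqrt(-438) + 173338 = I*sqrt(438) + 173338 = 173338 + I*sqrt(438)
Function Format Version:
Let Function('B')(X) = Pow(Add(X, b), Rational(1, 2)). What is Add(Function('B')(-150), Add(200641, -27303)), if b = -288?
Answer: Add(173338, Mul(I, Pow(438, Rational(1, 2)))) ≈ Add(1.7334e+5, Mul(20.928, I))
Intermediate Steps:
Function('B')(X) = Pow(Add(-288, X), Rational(1, 2)) (Function('B')(X) = Pow(Add(X, -288), Rational(1, 2)) = Pow(Add(-288, X), Rational(1, 2)))
Add(Function('B')(-150), Add(200641, -27303)) = Add(Pow(Add(-288, -150), Rational(1, 2)), Add(200641, -27303)) = Add(Pow(-438, Rational(1, 2)), 173338) = Add(Mul(I, Pow(438, Rational(1, 2))), 173338) = Add(173338, Mul(I, Pow(438, Rational(1, 2))))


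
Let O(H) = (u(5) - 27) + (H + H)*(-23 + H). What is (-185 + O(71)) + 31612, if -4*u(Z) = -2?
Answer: 76433/2 ≈ 38217.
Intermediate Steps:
u(Z) = 1/2 (u(Z) = -1/4*(-2) = 1/2)
O(H) = -53/2 + 2*H*(-23 + H) (O(H) = (1/2 - 27) + (H + H)*(-23 + H) = -53/2 + (2*H)*(-23 + H) = -53/2 + 2*H*(-23 + H))
(-185 + O(71)) + 31612 = (-185 + (-53/2 - 46*71 + 2*71**2)) + 31612 = (-185 + (-53/2 - 3266 + 2*5041)) + 31612 = (-185 + (-53/2 - 3266 + 10082)) + 31612 = (-185 + 13579/2) + 31612 = 13209/2 + 31612 = 76433/2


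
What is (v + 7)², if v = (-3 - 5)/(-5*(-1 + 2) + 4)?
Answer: 225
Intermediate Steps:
v = 8 (v = -8/(-5*1 + 4) = -8/(-5 + 4) = -8/(-1) = -8*(-1) = 8)
(v + 7)² = (8 + 7)² = 15² = 225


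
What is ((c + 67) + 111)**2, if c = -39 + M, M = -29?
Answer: 12100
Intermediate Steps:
c = -68 (c = -39 - 29 = -68)
((c + 67) + 111)**2 = ((-68 + 67) + 111)**2 = (-1 + 111)**2 = 110**2 = 12100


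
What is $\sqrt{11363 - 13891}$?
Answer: $4 i \sqrt{158} \approx 50.279 i$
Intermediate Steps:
$\sqrt{11363 - 13891} = \sqrt{-2528} = 4 i \sqrt{158}$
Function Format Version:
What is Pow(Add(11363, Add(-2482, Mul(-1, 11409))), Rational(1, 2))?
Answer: Mul(4, I, Pow(158, Rational(1, 2))) ≈ Mul(50.279, I)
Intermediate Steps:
Pow(Add(11363, Add(-2482, Mul(-1, 11409))), Rational(1, 2)) = Pow(Add(11363, Add(-2482, -11409)), Rational(1, 2)) = Pow(Add(11363, -13891), Rational(1, 2)) = Pow(-2528, Rational(1, 2)) = Mul(4, I, Pow(158, Rational(1, 2)))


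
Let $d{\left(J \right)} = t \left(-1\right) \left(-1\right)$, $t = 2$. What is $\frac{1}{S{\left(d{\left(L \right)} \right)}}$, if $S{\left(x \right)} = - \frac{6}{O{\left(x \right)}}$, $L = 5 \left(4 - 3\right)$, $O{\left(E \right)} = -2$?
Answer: $\frac{1}{3} \approx 0.33333$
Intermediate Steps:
$L = 5$ ($L = 5 \cdot 1 = 5$)
$d{\left(J \right)} = 2$ ($d{\left(J \right)} = 2 \left(-1\right) \left(-1\right) = \left(-2\right) \left(-1\right) = 2$)
$S{\left(x \right)} = 3$ ($S{\left(x \right)} = - \frac{6}{-2} = \left(-6\right) \left(- \frac{1}{2}\right) = 3$)
$\frac{1}{S{\left(d{\left(L \right)} \right)}} = \frac{1}{3}$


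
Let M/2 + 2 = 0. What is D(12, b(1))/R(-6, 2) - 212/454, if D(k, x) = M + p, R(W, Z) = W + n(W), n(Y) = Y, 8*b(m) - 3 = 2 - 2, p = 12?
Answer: -772/681 ≈ -1.1336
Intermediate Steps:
M = -4 (M = -4 + 2*0 = -4 + 0 = -4)
b(m) = 3/8 (b(m) = 3/8 + (2 - 2)/8 = 3/8 + (⅛)*0 = 3/8 + 0 = 3/8)
R(W, Z) = 2*W (R(W, Z) = W + W = 2*W)
D(k, x) = 8 (D(k, x) = -4 + 12 = 8)
D(12, b(1))/R(-6, 2) - 212/454 = 8/((2*(-6))) - 212/454 = 8/(-12) - 212*1/454 = 8*(-1/12) - 106/227 = -⅔ - 106/227 = -772/681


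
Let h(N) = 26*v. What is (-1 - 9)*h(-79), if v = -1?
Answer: 260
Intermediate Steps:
h(N) = -26 (h(N) = 26*(-1) = -26)
(-1 - 9)*h(-79) = (-1 - 9)*(-26) = -10*(-26) = 260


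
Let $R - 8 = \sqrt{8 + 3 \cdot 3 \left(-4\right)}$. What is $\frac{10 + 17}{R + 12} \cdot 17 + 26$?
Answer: $\frac{5077}{107} - \frac{459 i \sqrt{7}}{214} \approx 47.449 - 5.6748 i$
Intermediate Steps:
$R = 8 + 2 i \sqrt{7}$ ($R = 8 + \sqrt{8 + 3 \cdot 3 \left(-4\right)} = 8 + \sqrt{8 + 9 \left(-4\right)} = 8 + \sqrt{8 - 36} = 8 + \sqrt{-28} = 8 + 2 i \sqrt{7} \approx 8.0 + 5.2915 i$)
$\frac{10 + 17}{R + 12} \cdot 17 + 26 = \frac{10 + 17}{\left(8 + 2 i \sqrt{7}\right) + 12} \cdot 17 + 26 = \frac{27}{20 + 2 i \sqrt{7}} \cdot 17 + 26 = \frac{459}{20 + 2 i \sqrt{7}} + 26 = 26 + \frac{459}{20 + 2 i \sqrt{7}}$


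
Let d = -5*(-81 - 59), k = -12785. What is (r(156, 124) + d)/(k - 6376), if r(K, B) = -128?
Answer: -572/19161 ≈ -0.029852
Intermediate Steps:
d = 700 (d = -5*(-140) = 700)
(r(156, 124) + d)/(k - 6376) = (-128 + 700)/(-12785 - 6376) = 572/(-19161) = 572*(-1/19161) = -572/19161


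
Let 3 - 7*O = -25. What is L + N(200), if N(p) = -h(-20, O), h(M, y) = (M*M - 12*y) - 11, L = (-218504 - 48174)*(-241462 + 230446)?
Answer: 2937724507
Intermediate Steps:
L = 2937724848 (L = -266678*(-11016) = 2937724848)
O = 4 (O = 3/7 - ⅐*(-25) = 3/7 + 25/7 = 4)
h(M, y) = -11 + M² - 12*y (h(M, y) = (M² - 12*y) - 11 = -11 + M² - 12*y)
N(p) = -341 (N(p) = -(-11 + (-20)² - 12*4) = -(-11 + 400 - 48) = -1*341 = -341)
L + N(200) = 2937724848 - 341 = 2937724507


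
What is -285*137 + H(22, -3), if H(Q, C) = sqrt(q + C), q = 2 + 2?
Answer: -39044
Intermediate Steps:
q = 4
H(Q, C) = sqrt(4 + C)
-285*137 + H(22, -3) = -285*137 + sqrt(4 - 3) = -39045 + sqrt(1) = -39045 + 1 = -39044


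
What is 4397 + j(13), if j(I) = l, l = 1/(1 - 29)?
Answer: 123115/28 ≈ 4397.0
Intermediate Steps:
l = -1/28 (l = 1/(-28) = -1/28 ≈ -0.035714)
j(I) = -1/28
4397 + j(13) = 4397 - 1/28 = 123115/28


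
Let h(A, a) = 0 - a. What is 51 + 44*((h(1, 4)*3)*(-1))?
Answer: 579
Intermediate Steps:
h(A, a) = -a
51 + 44*((h(1, 4)*3)*(-1)) = 51 + 44*((-1*4*3)*(-1)) = 51 + 44*(-4*3*(-1)) = 51 + 44*(-12*(-1)) = 51 + 44*12 = 51 + 528 = 579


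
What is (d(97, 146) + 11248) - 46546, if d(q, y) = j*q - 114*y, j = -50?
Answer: -56792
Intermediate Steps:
d(q, y) = -114*y - 50*q (d(q, y) = -50*q - 114*y = -114*y - 50*q)
(d(97, 146) + 11248) - 46546 = ((-114*146 - 50*97) + 11248) - 46546 = ((-16644 - 4850) + 11248) - 46546 = (-21494 + 11248) - 46546 = -10246 - 46546 = -56792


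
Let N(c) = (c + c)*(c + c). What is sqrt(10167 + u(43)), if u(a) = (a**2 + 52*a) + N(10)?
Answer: 6*sqrt(407) ≈ 121.05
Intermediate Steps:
N(c) = 4*c**2 (N(c) = (2*c)*(2*c) = 4*c**2)
u(a) = 400 + a**2 + 52*a (u(a) = (a**2 + 52*a) + 4*10**2 = (a**2 + 52*a) + 4*100 = (a**2 + 52*a) + 400 = 400 + a**2 + 52*a)
sqrt(10167 + u(43)) = sqrt(10167 + (400 + 43**2 + 52*43)) = sqrt(10167 + (400 + 1849 + 2236)) = sqrt(10167 + 4485) = sqrt(14652) = 6*sqrt(407)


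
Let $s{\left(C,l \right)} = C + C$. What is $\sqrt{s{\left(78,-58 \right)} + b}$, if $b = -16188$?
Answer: $4 i \sqrt{1002} \approx 126.62 i$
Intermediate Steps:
$s{\left(C,l \right)} = 2 C$
$\sqrt{s{\left(78,-58 \right)} + b} = \sqrt{2 \cdot 78 - 16188} = \sqrt{156 - 16188} = \sqrt{-16032} = 4 i \sqrt{1002}$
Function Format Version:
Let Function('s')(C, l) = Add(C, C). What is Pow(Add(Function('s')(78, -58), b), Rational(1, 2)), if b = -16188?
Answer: Mul(4, I, Pow(1002, Rational(1, 2))) ≈ Mul(126.62, I)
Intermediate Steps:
Function('s')(C, l) = Mul(2, C)
Pow(Add(Function('s')(78, -58), b), Rational(1, 2)) = Pow(Add(Mul(2, 78), -16188), Rational(1, 2)) = Pow(Add(156, -16188), Rational(1, 2)) = Pow(-16032, Rational(1, 2)) = Mul(4, I, Pow(1002, Rational(1, 2)))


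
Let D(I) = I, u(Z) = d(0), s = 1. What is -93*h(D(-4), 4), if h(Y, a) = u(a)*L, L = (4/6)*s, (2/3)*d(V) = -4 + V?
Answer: 372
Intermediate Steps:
d(V) = -6 + 3*V/2 (d(V) = 3*(-4 + V)/2 = -6 + 3*V/2)
u(Z) = -6 (u(Z) = -6 + (3/2)*0 = -6 + 0 = -6)
L = ⅔ (L = (4/6)*1 = (4*(⅙))*1 = (⅔)*1 = ⅔ ≈ 0.66667)
h(Y, a) = -4 (h(Y, a) = -6*⅔ = -4)
-93*h(D(-4), 4) = -93*(-4) = 372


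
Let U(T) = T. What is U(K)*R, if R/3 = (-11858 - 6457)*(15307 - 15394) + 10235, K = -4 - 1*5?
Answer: -43298280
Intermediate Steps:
K = -9 (K = -4 - 5 = -9)
R = 4810920 (R = 3*((-11858 - 6457)*(15307 - 15394) + 10235) = 3*(-18315*(-87) + 10235) = 3*(1593405 + 10235) = 3*1603640 = 4810920)
U(K)*R = -9*4810920 = -43298280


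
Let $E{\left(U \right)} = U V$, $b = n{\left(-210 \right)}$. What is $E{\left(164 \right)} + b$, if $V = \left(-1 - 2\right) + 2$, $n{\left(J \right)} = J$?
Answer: $-374$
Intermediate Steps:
$b = -210$
$V = -1$ ($V = -3 + 2 = -1$)
$E{\left(U \right)} = - U$ ($E{\left(U \right)} = U \left(-1\right) = - U$)
$E{\left(164 \right)} + b = \left(-1\right) 164 - 210 = -164 - 210 = -374$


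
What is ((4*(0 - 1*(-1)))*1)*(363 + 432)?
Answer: 3180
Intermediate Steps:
((4*(0 - 1*(-1)))*1)*(363 + 432) = ((4*(0 + 1))*1)*795 = ((4*1)*1)*795 = (4*1)*795 = 4*795 = 3180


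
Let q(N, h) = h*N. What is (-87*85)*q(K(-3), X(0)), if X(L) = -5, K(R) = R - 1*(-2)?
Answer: -36975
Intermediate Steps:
K(R) = 2 + R (K(R) = R + 2 = 2 + R)
q(N, h) = N*h
(-87*85)*q(K(-3), X(0)) = (-87*85)*((2 - 3)*(-5)) = -(-7395)*(-5) = -7395*5 = -36975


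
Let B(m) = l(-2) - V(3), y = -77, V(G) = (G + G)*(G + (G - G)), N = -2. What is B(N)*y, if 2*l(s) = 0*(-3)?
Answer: 1386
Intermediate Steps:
V(G) = 2*G**2 (V(G) = (2*G)*(G + 0) = (2*G)*G = 2*G**2)
l(s) = 0 (l(s) = (0*(-3))/2 = (1/2)*0 = 0)
B(m) = -18 (B(m) = 0 - 2*3**2 = 0 - 2*9 = 0 - 1*18 = 0 - 18 = -18)
B(N)*y = -18*(-77) = 1386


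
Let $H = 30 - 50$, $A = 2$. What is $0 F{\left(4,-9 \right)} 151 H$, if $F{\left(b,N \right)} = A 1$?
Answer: $0$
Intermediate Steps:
$F{\left(b,N \right)} = 2$ ($F{\left(b,N \right)} = 2 \cdot 1 = 2$)
$H = -20$
$0 F{\left(4,-9 \right)} 151 H = 0 \cdot 2 \cdot 151 \left(-20\right) = 0 \cdot 151 \left(-20\right) = 0 \left(-20\right) = 0$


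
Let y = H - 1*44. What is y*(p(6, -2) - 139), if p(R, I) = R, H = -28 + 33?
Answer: 5187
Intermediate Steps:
H = 5
y = -39 (y = 5 - 1*44 = 5 - 44 = -39)
y*(p(6, -2) - 139) = -39*(6 - 139) = -39*(-133) = 5187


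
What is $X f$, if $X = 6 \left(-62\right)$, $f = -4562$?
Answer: $1697064$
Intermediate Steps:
$X = -372$
$X f = \left(-372\right) \left(-4562\right) = 1697064$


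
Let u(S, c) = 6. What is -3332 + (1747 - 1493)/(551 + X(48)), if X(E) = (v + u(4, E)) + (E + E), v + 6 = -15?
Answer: -1052785/316 ≈ -3331.6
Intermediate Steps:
v = -21 (v = -6 - 15 = -21)
X(E) = -15 + 2*E (X(E) = (-21 + 6) + (E + E) = -15 + 2*E)
-3332 + (1747 - 1493)/(551 + X(48)) = -3332 + (1747 - 1493)/(551 + (-15 + 2*48)) = -3332 + 254/(551 + (-15 + 96)) = -3332 + 254/(551 + 81) = -3332 + 254/632 = -3332 + 254*(1/632) = -3332 + 127/316 = -1052785/316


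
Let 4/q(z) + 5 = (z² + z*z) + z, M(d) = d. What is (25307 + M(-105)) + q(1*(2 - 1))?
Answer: 25200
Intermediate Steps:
q(z) = 4/(-5 + z + 2*z²) (q(z) = 4/(-5 + ((z² + z*z) + z)) = 4/(-5 + ((z² + z²) + z)) = 4/(-5 + (2*z² + z)) = 4/(-5 + (z + 2*z²)) = 4/(-5 + z + 2*z²))
(25307 + M(-105)) + q(1*(2 - 1)) = (25307 - 105) + 4/(-5 + 1*(2 - 1) + 2*(1*(2 - 1))²) = 25202 + 4/(-5 + 1*1 + 2*(1*1)²) = 25202 + 4/(-5 + 1 + 2*1²) = 25202 + 4/(-5 + 1 + 2*1) = 25202 + 4/(-5 + 1 + 2) = 25202 + 4/(-2) = 25202 + 4*(-½) = 25202 - 2 = 25200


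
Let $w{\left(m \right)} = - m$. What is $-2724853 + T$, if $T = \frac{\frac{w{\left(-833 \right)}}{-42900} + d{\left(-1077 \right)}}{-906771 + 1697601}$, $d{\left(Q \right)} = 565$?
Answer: $- \frac{92445016839533333}{33926607000} \approx -2.7249 \cdot 10^{6}$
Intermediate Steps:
$T = \frac{24237667}{33926607000}$ ($T = \frac{\frac{\left(-1\right) \left(-833\right)}{-42900} + 565}{-906771 + 1697601} = \frac{833 \left(- \frac{1}{42900}\right) + 565}{790830} = \left(- \frac{833}{42900} + 565\right) \frac{1}{790830} = \frac{24237667}{42900} \cdot \frac{1}{790830} = \frac{24237667}{33926607000} \approx 0.00071441$)
$-2724853 + T = -2724853 + \frac{24237667}{33926607000} = - \frac{92445016839533333}{33926607000}$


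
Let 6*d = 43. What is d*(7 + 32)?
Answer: 559/2 ≈ 279.50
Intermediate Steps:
d = 43/6 (d = (⅙)*43 = 43/6 ≈ 7.1667)
d*(7 + 32) = 43*(7 + 32)/6 = (43/6)*39 = 559/2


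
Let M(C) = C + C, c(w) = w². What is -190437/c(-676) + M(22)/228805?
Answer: -3350217757/8042953360 ≈ -0.41654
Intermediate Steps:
M(C) = 2*C
-190437/c(-676) + M(22)/228805 = -190437/((-676)²) + (2*22)/228805 = -190437/456976 + 44*(1/228805) = -190437*1/456976 + 44/228805 = -14649/35152 + 44/228805 = -3350217757/8042953360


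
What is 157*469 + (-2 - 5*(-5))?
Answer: 73656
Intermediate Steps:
157*469 + (-2 - 5*(-5)) = 73633 + (-2 + 25) = 73633 + 23 = 73656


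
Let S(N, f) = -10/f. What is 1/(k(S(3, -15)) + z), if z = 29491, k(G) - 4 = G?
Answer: 3/88487 ≈ 3.3903e-5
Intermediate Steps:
k(G) = 4 + G
1/(k(S(3, -15)) + z) = 1/((4 - 10/(-15)) + 29491) = 1/((4 - 10*(-1/15)) + 29491) = 1/((4 + ⅔) + 29491) = 1/(14/3 + 29491) = 1/(88487/3) = 3/88487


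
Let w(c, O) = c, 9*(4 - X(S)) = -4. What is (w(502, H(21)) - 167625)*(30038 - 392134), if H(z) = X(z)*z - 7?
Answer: 60514569808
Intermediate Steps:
X(S) = 40/9 (X(S) = 4 - ⅑*(-4) = 4 + 4/9 = 40/9)
H(z) = -7 + 40*z/9 (H(z) = 40*z/9 - 7 = -7 + 40*z/9)
(w(502, H(21)) - 167625)*(30038 - 392134) = (502 - 167625)*(30038 - 392134) = -167123*(-362096) = 60514569808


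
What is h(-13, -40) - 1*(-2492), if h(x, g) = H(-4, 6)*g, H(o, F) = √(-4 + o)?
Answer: 2492 - 80*I*√2 ≈ 2492.0 - 113.14*I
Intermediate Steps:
h(x, g) = 2*I*g*√2 (h(x, g) = √(-4 - 4)*g = √(-8)*g = (2*I*√2)*g = 2*I*g*√2)
h(-13, -40) - 1*(-2492) = 2*I*(-40)*√2 - 1*(-2492) = -80*I*√2 + 2492 = 2492 - 80*I*√2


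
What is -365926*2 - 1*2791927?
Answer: -3523779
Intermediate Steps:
-365926*2 - 1*2791927 = -731852 - 2791927 = -3523779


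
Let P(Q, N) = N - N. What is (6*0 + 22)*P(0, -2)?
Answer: 0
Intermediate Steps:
P(Q, N) = 0
(6*0 + 22)*P(0, -2) = (6*0 + 22)*0 = (0 + 22)*0 = 22*0 = 0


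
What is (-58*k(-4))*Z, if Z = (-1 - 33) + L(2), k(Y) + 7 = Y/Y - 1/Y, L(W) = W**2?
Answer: -10005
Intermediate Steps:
k(Y) = -6 - 1/Y (k(Y) = -7 + (Y/Y - 1/Y) = -7 + (1 - 1/Y) = -6 - 1/Y)
Z = -30 (Z = (-1 - 33) + 2**2 = -34 + 4 = -30)
(-58*k(-4))*Z = -58*(-6 - 1/(-4))*(-30) = -58*(-6 - 1*(-1/4))*(-30) = -58*(-6 + 1/4)*(-30) = -58*(-23/4)*(-30) = (667/2)*(-30) = -10005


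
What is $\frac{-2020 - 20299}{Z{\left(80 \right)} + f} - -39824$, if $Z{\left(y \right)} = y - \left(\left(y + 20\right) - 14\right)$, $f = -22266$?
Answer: $\frac{886982447}{22272} \approx 39825.0$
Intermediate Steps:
$Z{\left(y \right)} = -6$ ($Z{\left(y \right)} = y - \left(\left(20 + y\right) - 14\right) = y - \left(6 + y\right) = -6$)
$\frac{-2020 - 20299}{Z{\left(80 \right)} + f} - -39824 = \frac{-2020 - 20299}{-6 - 22266} - -39824 = - \frac{22319}{-22272} + 39824 = \left(-22319\right) \left(- \frac{1}{22272}\right) + 39824 = \frac{22319}{22272} + 39824 = \frac{886982447}{22272}$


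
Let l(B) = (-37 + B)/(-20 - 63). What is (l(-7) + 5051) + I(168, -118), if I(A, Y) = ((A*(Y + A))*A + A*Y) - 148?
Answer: 115891201/83 ≈ 1.3963e+6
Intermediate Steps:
l(B) = 37/83 - B/83 (l(B) = (-37 + B)/(-83) = (-37 + B)*(-1/83) = 37/83 - B/83)
I(A, Y) = -148 + A*Y + A²*(A + Y) (I(A, Y) = ((A*(A + Y))*A + A*Y) - 148 = (A²*(A + Y) + A*Y) - 148 = (A*Y + A²*(A + Y)) - 148 = -148 + A*Y + A²*(A + Y))
(l(-7) + 5051) + I(168, -118) = ((37/83 - 1/83*(-7)) + 5051) + (-148 + 168³ + 168*(-118) - 118*168²) = ((37/83 + 7/83) + 5051) + (-148 + 4741632 - 19824 - 118*28224) = (44/83 + 5051) + (-148 + 4741632 - 19824 - 3330432) = 419277/83 + 1391228 = 115891201/83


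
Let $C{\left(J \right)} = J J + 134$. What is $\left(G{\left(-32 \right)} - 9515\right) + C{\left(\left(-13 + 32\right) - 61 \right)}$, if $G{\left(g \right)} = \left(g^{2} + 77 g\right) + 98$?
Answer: $-8959$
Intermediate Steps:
$G{\left(g \right)} = 98 + g^{2} + 77 g$
$C{\left(J \right)} = 134 + J^{2}$ ($C{\left(J \right)} = J^{2} + 134 = 134 + J^{2}$)
$\left(G{\left(-32 \right)} - 9515\right) + C{\left(\left(-13 + 32\right) - 61 \right)} = \left(\left(98 + \left(-32\right)^{2} + 77 \left(-32\right)\right) - 9515\right) + \left(134 + \left(\left(-13 + 32\right) - 61\right)^{2}\right) = \left(\left(98 + 1024 - 2464\right) - 9515\right) + \left(134 + \left(19 - 61\right)^{2}\right) = \left(-1342 - 9515\right) + \left(134 + \left(-42\right)^{2}\right) = -10857 + \left(134 + 1764\right) = -10857 + 1898 = -8959$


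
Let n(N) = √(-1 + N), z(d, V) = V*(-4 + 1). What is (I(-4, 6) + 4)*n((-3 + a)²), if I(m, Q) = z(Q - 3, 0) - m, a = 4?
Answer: 0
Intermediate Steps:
z(d, V) = -3*V (z(d, V) = V*(-3) = -3*V)
I(m, Q) = -m (I(m, Q) = -3*0 - m = 0 - m = -m)
(I(-4, 6) + 4)*n((-3 + a)²) = (-1*(-4) + 4)*√(-1 + (-3 + 4)²) = (4 + 4)*√(-1 + 1²) = 8*√(-1 + 1) = 8*√0 = 8*0 = 0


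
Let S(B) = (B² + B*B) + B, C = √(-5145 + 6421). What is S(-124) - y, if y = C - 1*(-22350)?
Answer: 8278 - 2*√319 ≈ 8242.3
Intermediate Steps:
C = 2*√319 (C = √1276 = 2*√319 ≈ 35.721)
S(B) = B + 2*B² (S(B) = (B² + B²) + B = 2*B² + B = B + 2*B²)
y = 22350 + 2*√319 (y = 2*√319 - 1*(-22350) = 2*√319 + 22350 = 22350 + 2*√319 ≈ 22386.)
S(-124) - y = -124*(1 + 2*(-124)) - (22350 + 2*√319) = -124*(1 - 248) + (-22350 - 2*√319) = -124*(-247) + (-22350 - 2*√319) = 30628 + (-22350 - 2*√319) = 8278 - 2*√319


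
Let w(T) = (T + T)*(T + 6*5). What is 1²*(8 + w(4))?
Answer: 280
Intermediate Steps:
w(T) = 2*T*(30 + T) (w(T) = (2*T)*(T + 30) = (2*T)*(30 + T) = 2*T*(30 + T))
1²*(8 + w(4)) = 1²*(8 + 2*4*(30 + 4)) = 1*(8 + 2*4*34) = 1*(8 + 272) = 1*280 = 280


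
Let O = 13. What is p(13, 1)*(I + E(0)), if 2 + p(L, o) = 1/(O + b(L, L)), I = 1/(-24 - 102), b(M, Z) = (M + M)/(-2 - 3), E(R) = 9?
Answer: -82709/4914 ≈ -16.831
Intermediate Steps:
b(M, Z) = -2*M/5 (b(M, Z) = (2*M)/(-5) = (2*M)*(-1/5) = -2*M/5)
I = -1/126 (I = 1/(-126) = -1/126 ≈ -0.0079365)
p(L, o) = -2 + 1/(13 - 2*L/5)
p(13, 1)*(I + E(0)) = ((125 - 4*13)/(-65 + 2*13))*(-1/126 + 9) = ((125 - 52)/(-65 + 26))*(1133/126) = (73/(-39))*(1133/126) = -1/39*73*(1133/126) = -73/39*1133/126 = -82709/4914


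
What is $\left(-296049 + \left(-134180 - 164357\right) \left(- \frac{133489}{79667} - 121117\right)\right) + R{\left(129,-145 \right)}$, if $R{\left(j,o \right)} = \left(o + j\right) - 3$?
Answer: $\frac{2880608148235180}{79667} \approx 3.6158 \cdot 10^{10}$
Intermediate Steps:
$R{\left(j,o \right)} = -3 + j + o$ ($R{\left(j,o \right)} = \left(j + o\right) - 3 = -3 + j + o$)
$\left(-296049 + \left(-134180 - 164357\right) \left(- \frac{133489}{79667} - 121117\right)\right) + R{\left(129,-145 \right)} = \left(-296049 + \left(-134180 - 164357\right) \left(- \frac{133489}{79667} - 121117\right)\right) - 19 = \left(-296049 - 298537 \left(\left(-133489\right) \frac{1}{79667} - 121117\right)\right) - 19 = \left(-296049 - 298537 \left(- \frac{133489}{79667} - 121117\right)\right) - 19 = \left(-296049 - - \frac{2880631735084536}{79667}\right) - 19 = \left(-296049 + \frac{2880631735084536}{79667}\right) - 19 = \frac{2880608149748853}{79667} - 19 = \frac{2880608148235180}{79667}$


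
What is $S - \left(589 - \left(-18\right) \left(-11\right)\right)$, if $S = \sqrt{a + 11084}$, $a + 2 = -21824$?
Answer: $-391 + i \sqrt{10742} \approx -391.0 + 103.64 i$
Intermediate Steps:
$a = -21826$ ($a = -2 - 21824 = -21826$)
$S = i \sqrt{10742}$ ($S = \sqrt{-21826 + 11084} = \sqrt{-10742} = i \sqrt{10742} \approx 103.64 i$)
$S - \left(589 - \left(-18\right) \left(-11\right)\right) = i \sqrt{10742} - \left(589 - \left(-18\right) \left(-11\right)\right) = i \sqrt{10742} - \left(589 - 198\right) = i \sqrt{10742} - 391 = -391 + i \sqrt{10742}$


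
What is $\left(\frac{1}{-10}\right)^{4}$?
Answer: $\frac{1}{10000} \approx 0.0001$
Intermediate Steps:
$\left(\frac{1}{-10}\right)^{4} = \left(- \frac{1}{10}\right)^{4} = \frac{1}{10000}$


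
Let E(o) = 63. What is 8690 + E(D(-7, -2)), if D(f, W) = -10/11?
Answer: 8753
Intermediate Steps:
D(f, W) = -10/11 (D(f, W) = -10*1/11 = -10/11)
8690 + E(D(-7, -2)) = 8690 + 63 = 8753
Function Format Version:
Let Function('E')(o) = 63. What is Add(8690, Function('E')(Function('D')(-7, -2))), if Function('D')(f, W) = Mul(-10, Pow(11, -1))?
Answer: 8753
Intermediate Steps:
Function('D')(f, W) = Rational(-10, 11) (Function('D')(f, W) = Mul(-10, Rational(1, 11)) = Rational(-10, 11))
Add(8690, Function('E')(Function('D')(-7, -2))) = Add(8690, 63) = 8753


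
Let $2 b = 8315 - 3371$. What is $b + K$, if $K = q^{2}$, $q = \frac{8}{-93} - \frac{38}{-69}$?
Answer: $\frac{11311181548}{4575321} \approx 2472.2$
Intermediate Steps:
$q = \frac{994}{2139}$ ($q = 8 \left(- \frac{1}{93}\right) - - \frac{38}{69} = - \frac{8}{93} + \frac{38}{69} = \frac{994}{2139} \approx 0.4647$)
$K = \frac{988036}{4575321}$ ($K = \left(\frac{994}{2139}\right)^{2} = \frac{988036}{4575321} \approx 0.21595$)
$b = 2472$ ($b = \frac{8315 - 3371}{2} = \frac{1}{2} \cdot 4944 = 2472$)
$b + K = 2472 + \frac{988036}{4575321} = \frac{11311181548}{4575321}$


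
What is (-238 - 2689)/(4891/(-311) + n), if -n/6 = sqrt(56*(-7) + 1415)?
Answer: -4452262627/3538119107 + 1698614202*sqrt(1023)/3538119107 ≈ 14.097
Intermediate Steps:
n = -6*sqrt(1023) (n = -6*sqrt(56*(-7) + 1415) = -6*sqrt(-392 + 1415) = -6*sqrt(1023) ≈ -191.91)
(-238 - 2689)/(4891/(-311) + n) = (-238 - 2689)/(4891/(-311) - 6*sqrt(1023)) = -2927/(4891*(-1/311) - 6*sqrt(1023)) = -2927/(-4891/311 - 6*sqrt(1023))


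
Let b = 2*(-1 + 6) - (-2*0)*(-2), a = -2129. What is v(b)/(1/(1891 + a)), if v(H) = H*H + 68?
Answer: -39984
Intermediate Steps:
b = 10 (b = 2*5 - 0*(-2) = 10 - 1*0 = 10 + 0 = 10)
v(H) = 68 + H² (v(H) = H² + 68 = 68 + H²)
v(b)/(1/(1891 + a)) = (68 + 10²)/(1/(1891 - 2129)) = (68 + 100)/(1/(-238)) = 168/(-1/238) = 168*(-238) = -39984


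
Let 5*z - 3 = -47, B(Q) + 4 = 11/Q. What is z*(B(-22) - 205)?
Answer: 9218/5 ≈ 1843.6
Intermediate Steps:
B(Q) = -4 + 11/Q
z = -44/5 (z = 3/5 + (1/5)*(-47) = 3/5 - 47/5 = -44/5 ≈ -8.8000)
z*(B(-22) - 205) = -44*((-4 + 11/(-22)) - 205)/5 = -44*((-4 + 11*(-1/22)) - 205)/5 = -44*((-4 - 1/2) - 205)/5 = -44*(-9/2 - 205)/5 = -44/5*(-419/2) = 9218/5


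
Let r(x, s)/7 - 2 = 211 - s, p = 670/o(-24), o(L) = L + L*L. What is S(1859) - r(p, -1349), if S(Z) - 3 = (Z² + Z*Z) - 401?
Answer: 6900430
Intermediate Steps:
S(Z) = -398 + 2*Z² (S(Z) = 3 + ((Z² + Z*Z) - 401) = 3 + ((Z² + Z²) - 401) = 3 + (2*Z² - 401) = 3 + (-401 + 2*Z²) = -398 + 2*Z²)
o(L) = L + L²
p = 335/276 (p = 670/((-24*(1 - 24))) = 670/((-24*(-23))) = 670/552 = 670*(1/552) = 335/276 ≈ 1.2138)
r(x, s) = 1491 - 7*s (r(x, s) = 14 + 7*(211 - s) = 14 + (1477 - 7*s) = 1491 - 7*s)
S(1859) - r(p, -1349) = (-398 + 2*1859²) - (1491 - 7*(-1349)) = (-398 + 2*3455881) - (1491 + 9443) = (-398 + 6911762) - 1*10934 = 6911364 - 10934 = 6900430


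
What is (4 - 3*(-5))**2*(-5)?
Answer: -1805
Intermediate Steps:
(4 - 3*(-5))**2*(-5) = (4 + 15)**2*(-5) = 19**2*(-5) = 361*(-5) = -1805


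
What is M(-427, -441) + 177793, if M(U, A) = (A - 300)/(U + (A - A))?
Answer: 75918352/427 ≈ 1.7779e+5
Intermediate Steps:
M(U, A) = (-300 + A)/U (M(U, A) = (-300 + A)/(U + 0) = (-300 + A)/U)
M(-427, -441) + 177793 = (-300 - 441)/(-427) + 177793 = -1/427*(-741) + 177793 = 741/427 + 177793 = 75918352/427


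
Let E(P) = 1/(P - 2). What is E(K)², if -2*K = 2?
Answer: ⅑ ≈ 0.11111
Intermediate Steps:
K = -1 (K = -½*2 = -1)
E(P) = 1/(-2 + P)
E(K)² = (1/(-2 - 1))² = (1/(-3))² = (-⅓)² = ⅑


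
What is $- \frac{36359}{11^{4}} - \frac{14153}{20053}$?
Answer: $- \frac{85120100}{26690543} \approx -3.1891$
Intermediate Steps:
$- \frac{36359}{11^{4}} - \frac{14153}{20053} = - \frac{36359}{14641} - \frac{14153}{20053} = - \frac{85120100}{26690543}$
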